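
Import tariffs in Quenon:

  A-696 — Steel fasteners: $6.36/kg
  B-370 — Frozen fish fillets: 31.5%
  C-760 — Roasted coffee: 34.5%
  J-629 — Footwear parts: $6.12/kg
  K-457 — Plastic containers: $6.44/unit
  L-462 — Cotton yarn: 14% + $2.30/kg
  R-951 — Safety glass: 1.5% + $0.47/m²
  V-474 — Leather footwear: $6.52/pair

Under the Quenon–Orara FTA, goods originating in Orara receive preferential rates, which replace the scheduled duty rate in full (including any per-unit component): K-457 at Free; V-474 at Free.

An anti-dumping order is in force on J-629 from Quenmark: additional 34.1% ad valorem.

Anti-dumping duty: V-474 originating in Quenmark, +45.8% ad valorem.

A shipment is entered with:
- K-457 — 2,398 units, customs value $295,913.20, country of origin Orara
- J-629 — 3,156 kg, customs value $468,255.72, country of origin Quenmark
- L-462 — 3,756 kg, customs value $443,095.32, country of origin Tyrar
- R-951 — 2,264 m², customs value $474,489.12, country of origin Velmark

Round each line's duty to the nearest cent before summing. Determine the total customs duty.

$257,843.48

Line 1 (K-457, Orara, 2,398 units, $295,913.20):
Base rate for K-457 is $6.44/unit.
Origin Orara qualifies under the Quenon–Orara agreement and K-457 is covered: preferential rate Free applies instead.
Duty = $295,913.20 × 0% = $0.00.
Line 2 (J-629, Quenmark, 3,156 kg, $468,255.72):
Base rate for J-629 is $6.12/kg.
Additional duty on J-629 from Quenmark: +34.1% ad valorem. Applied ad valorem rate = 34.1%.
Duty = $468,255.72 × 34.1% + 3,156 × $6.12 = $178,989.92.
Line 3 (L-462, Tyrar, 3,756 kg, $443,095.32):
Base rate for L-462 is 14% + $2.30/kg.
Duty = $443,095.32 × 14% + 3,756 × $2.30 = $70,672.14.
Line 4 (R-951, Velmark, 2,264 m², $474,489.12):
Base rate for R-951 is 1.5% + $0.47/m².
Duty = $474,489.12 × 1.5% + 2,264 × $0.47 = $8,181.42.
Total = $0.00 + $178,989.92 + $70,672.14 + $8,181.42 = $257,843.48.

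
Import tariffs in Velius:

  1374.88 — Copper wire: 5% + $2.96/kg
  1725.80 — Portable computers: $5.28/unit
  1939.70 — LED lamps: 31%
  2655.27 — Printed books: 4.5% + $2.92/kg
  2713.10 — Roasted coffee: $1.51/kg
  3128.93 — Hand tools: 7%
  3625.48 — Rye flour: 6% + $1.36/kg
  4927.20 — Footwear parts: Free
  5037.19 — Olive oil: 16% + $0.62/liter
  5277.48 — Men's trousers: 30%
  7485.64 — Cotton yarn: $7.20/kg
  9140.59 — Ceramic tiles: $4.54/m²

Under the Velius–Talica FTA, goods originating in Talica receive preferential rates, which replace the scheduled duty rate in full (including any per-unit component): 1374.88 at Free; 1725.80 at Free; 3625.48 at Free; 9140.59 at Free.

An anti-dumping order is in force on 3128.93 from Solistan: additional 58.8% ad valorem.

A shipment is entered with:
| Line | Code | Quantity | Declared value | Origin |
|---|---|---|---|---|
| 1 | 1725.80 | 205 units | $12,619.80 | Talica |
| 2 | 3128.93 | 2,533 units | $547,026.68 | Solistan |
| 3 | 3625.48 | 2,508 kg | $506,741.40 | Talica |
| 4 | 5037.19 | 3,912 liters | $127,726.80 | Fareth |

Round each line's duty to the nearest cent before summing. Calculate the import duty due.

Line 1 (1725.80, Talica, 205 units, $12,619.80):
Base rate for 1725.80 is $5.28/unit.
Origin Talica qualifies under the Velius–Talica agreement and 1725.80 is covered: preferential rate Free applies instead.
Duty = $12,619.80 × 0% = $0.00.
Line 2 (3128.93, Solistan, 2,533 units, $547,026.68):
Base rate for 3128.93 is 7%.
Additional duty on 3128.93 from Solistan: +58.8%. Applied ad valorem rate: 7% + 58.8% = 65.8%.
Duty = $547,026.68 × 65.8% = $359,943.56.
Line 3 (3625.48, Talica, 2,508 kg, $506,741.40):
Base rate for 3625.48 is 6% + $1.36/kg.
Origin Talica qualifies under the Velius–Talica agreement and 3625.48 is covered: preferential rate Free applies instead.
Duty = $506,741.40 × 0% = $0.00.
Line 4 (5037.19, Fareth, 3,912 liters, $127,726.80):
Base rate for 5037.19 is 16% + $0.62/liter.
Duty = $127,726.80 × 16% + 3,912 × $0.62 = $22,861.73.
Total = $0.00 + $359,943.56 + $0.00 + $22,861.73 = $382,805.29.

$382,805.29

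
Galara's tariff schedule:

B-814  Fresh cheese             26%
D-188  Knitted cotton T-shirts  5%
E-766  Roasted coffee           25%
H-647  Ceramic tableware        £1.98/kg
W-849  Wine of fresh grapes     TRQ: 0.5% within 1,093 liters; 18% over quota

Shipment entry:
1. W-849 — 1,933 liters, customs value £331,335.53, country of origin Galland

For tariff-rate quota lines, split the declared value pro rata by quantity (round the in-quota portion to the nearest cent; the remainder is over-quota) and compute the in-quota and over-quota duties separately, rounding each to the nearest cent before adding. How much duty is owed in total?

£26,853.95

Line 1 (W-849, Galland, 1,933 liters, £331,335.53):
Code W-849 is under a tariff-rate quota (threshold 1,093 liters). In-quota: 1,093 liters at 0.5%; over-quota: 840 liters at 18%.
Pro-rata value split: in-quota = £331,335.53 × 1,093/1,933 = £187,351.13; over-quota = £331,335.53 − £187,351.13 = £143,984.40.
In-quota duty = £187,351.13 × 0.5% = £936.76. Over-quota duty = £143,984.40 × 18% = £25,917.19.
Line duty = £936.76 + £25,917.19 = £26,853.95.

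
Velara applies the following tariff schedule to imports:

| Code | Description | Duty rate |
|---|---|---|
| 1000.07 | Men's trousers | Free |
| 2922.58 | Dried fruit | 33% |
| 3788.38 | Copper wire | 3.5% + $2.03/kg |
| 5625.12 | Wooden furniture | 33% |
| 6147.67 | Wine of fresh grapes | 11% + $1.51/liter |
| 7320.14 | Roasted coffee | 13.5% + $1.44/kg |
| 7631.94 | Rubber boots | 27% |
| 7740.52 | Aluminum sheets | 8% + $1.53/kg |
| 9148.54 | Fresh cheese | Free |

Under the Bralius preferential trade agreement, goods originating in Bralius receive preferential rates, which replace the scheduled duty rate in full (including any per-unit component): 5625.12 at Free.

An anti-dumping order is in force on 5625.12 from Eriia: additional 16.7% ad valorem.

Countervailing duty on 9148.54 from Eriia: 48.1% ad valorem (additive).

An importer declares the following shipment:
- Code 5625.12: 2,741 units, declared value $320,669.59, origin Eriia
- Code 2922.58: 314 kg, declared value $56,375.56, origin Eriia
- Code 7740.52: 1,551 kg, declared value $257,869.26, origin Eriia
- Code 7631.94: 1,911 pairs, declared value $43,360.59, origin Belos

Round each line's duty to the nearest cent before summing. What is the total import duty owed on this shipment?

$212,686.65

Line 1 (5625.12, Eriia, 2,741 units, $320,669.59):
Base rate for 5625.12 is 33%.
5625.12 has an FTA preferential rate, but origin Eriia is not Bralius; base rate stands.
Additional duty on 5625.12 from Eriia: +16.7%. Applied ad valorem rate: 33% + 16.7% = 49.7%.
Duty = $320,669.59 × 49.7% = $159,372.79.
Line 2 (2922.58, Eriia, 314 kg, $56,375.56):
Base rate for 2922.58 is 33%.
Duty = $56,375.56 × 33% = $18,603.93.
Line 3 (7740.52, Eriia, 1,551 kg, $257,869.26):
Base rate for 7740.52 is 8% + $1.53/kg.
Duty = $257,869.26 × 8% + 1,551 × $1.53 = $23,002.57.
Line 4 (7631.94, Belos, 1,911 pairs, $43,360.59):
Base rate for 7631.94 is 27%.
Duty = $43,360.59 × 27% = $11,707.36.
Total = $159,372.79 + $18,603.93 + $23,002.57 + $11,707.36 = $212,686.65.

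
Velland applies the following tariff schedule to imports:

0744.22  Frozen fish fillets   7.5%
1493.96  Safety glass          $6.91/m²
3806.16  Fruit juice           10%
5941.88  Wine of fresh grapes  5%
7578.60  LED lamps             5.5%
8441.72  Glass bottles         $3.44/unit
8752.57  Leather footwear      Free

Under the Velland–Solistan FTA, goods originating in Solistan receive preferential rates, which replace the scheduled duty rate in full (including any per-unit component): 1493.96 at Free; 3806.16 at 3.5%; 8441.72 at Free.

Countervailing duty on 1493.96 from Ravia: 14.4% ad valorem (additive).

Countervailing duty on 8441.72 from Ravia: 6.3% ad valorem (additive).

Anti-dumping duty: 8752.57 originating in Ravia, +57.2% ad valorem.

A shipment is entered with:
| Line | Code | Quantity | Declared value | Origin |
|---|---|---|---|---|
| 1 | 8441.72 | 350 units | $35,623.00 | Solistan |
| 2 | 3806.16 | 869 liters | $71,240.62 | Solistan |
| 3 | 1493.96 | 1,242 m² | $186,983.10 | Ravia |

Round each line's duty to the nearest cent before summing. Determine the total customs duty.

$38,001.21

Line 1 (8441.72, Solistan, 350 units, $35,623.00):
Base rate for 8441.72 is $3.44/unit.
Origin Solistan qualifies under the Velland–Solistan agreement and 8441.72 is covered: preferential rate Free applies instead.
The additional-duty order on 8441.72 targets Ravia, not Solistan; it does not apply.
Duty = $35,623.00 × 0% = $0.00.
Line 2 (3806.16, Solistan, 869 liters, $71,240.62):
Base rate for 3806.16 is 10%.
Origin Solistan qualifies under the Velland–Solistan agreement and 3806.16 is covered: preferential rate 3.5% applies instead.
Duty = $71,240.62 × 3.5% = $2,493.42.
Line 3 (1493.96, Ravia, 1,242 m², $186,983.10):
Base rate for 1493.96 is $6.91/m².
1493.96 has an FTA preferential rate, but origin Ravia is not Solistan; base rate stands.
Additional duty on 1493.96 from Ravia: +14.4% ad valorem. Applied ad valorem rate = 14.4%.
Duty = $186,983.10 × 14.4% + 1,242 × $6.91 = $35,507.79.
Total = $0.00 + $2,493.42 + $35,507.79 = $38,001.21.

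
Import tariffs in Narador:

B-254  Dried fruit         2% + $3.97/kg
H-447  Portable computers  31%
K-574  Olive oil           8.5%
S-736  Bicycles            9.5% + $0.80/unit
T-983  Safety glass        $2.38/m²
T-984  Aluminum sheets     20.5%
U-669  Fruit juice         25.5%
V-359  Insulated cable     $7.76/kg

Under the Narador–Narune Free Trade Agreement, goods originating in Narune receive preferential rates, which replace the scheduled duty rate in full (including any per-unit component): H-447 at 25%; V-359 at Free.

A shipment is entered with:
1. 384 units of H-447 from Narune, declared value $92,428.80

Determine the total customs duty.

$23,107.20

Line 1 (H-447, Narune, 384 units, $92,428.80):
Base rate for H-447 is 31%.
Origin Narune qualifies under the Narador–Narune agreement and H-447 is covered: preferential rate 25% applies instead.
Duty = $92,428.80 × 25% = $23,107.20.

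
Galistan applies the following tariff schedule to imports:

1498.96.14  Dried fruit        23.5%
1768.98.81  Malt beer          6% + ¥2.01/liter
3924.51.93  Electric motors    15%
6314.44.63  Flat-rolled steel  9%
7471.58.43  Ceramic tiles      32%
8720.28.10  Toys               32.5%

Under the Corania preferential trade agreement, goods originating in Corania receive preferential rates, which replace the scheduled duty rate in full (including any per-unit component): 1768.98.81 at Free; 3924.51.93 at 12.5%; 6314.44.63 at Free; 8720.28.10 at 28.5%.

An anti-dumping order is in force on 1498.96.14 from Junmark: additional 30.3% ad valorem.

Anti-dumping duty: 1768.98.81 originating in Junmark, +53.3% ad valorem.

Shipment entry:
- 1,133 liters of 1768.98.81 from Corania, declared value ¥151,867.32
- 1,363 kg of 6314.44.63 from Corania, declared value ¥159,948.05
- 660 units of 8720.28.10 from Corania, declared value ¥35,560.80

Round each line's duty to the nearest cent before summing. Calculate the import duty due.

Line 1 (1768.98.81, Corania, 1,133 liters, ¥151,867.32):
Base rate for 1768.98.81 is 6% + ¥2.01/liter.
Origin Corania qualifies under the Galistan–Corania agreement and 1768.98.81 is covered: preferential rate Free applies instead.
The additional-duty order on 1768.98.81 targets Junmark, not Corania; it does not apply.
Duty = ¥151,867.32 × 0% = ¥0.00.
Line 2 (6314.44.63, Corania, 1,363 kg, ¥159,948.05):
Base rate for 6314.44.63 is 9%.
Origin Corania qualifies under the Galistan–Corania agreement and 6314.44.63 is covered: preferential rate Free applies instead.
Duty = ¥159,948.05 × 0% = ¥0.00.
Line 3 (8720.28.10, Corania, 660 units, ¥35,560.80):
Base rate for 8720.28.10 is 32.5%.
Origin Corania qualifies under the Galistan–Corania agreement and 8720.28.10 is covered: preferential rate 28.5% applies instead.
Duty = ¥35,560.80 × 28.5% = ¥10,134.83.
Total = ¥0.00 + ¥0.00 + ¥10,134.83 = ¥10,134.83.

¥10,134.83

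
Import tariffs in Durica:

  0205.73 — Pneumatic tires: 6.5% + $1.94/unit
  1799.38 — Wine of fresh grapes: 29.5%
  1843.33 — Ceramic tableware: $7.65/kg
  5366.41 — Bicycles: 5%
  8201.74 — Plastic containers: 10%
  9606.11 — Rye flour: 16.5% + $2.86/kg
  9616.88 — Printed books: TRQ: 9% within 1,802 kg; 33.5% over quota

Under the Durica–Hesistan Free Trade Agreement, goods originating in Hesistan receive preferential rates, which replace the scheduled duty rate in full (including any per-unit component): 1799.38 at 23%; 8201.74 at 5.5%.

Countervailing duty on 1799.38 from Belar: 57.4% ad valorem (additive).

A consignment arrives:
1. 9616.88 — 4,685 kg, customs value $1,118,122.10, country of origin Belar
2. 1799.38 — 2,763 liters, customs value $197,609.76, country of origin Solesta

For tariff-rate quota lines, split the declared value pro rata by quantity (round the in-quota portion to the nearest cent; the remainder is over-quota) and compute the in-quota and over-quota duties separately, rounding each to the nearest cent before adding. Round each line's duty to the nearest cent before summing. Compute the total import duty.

$327,499.78

Line 1 (9616.88, Belar, 4,685 kg, $1,118,122.10):
Code 9616.88 is under a tariff-rate quota (threshold 1,802 kg). In-quota: 1,802 kg at 9%; over-quota: 2,883 kg at 33.5%.
Pro-rata value split: in-quota = $1,118,122.10 × 1,802/4,685 = $430,065.32; over-quota = $1,118,122.10 − $430,065.32 = $688,056.78.
In-quota duty = $430,065.32 × 9% = $38,705.88. Over-quota duty = $688,056.78 × 33.5% = $230,499.02.
Line duty = $38,705.88 + $230,499.02 = $269,204.90.
Line 2 (1799.38, Solesta, 2,763 liters, $197,609.76):
Base rate for 1799.38 is 29.5%.
1799.38 has an FTA preferential rate, but origin Solesta is not Hesistan; base rate stands.
The additional-duty order on 1799.38 targets Belar, not Solesta; it does not apply.
Duty = $197,609.76 × 29.5% = $58,294.88.
Total = $269,204.90 + $58,294.88 = $327,499.78.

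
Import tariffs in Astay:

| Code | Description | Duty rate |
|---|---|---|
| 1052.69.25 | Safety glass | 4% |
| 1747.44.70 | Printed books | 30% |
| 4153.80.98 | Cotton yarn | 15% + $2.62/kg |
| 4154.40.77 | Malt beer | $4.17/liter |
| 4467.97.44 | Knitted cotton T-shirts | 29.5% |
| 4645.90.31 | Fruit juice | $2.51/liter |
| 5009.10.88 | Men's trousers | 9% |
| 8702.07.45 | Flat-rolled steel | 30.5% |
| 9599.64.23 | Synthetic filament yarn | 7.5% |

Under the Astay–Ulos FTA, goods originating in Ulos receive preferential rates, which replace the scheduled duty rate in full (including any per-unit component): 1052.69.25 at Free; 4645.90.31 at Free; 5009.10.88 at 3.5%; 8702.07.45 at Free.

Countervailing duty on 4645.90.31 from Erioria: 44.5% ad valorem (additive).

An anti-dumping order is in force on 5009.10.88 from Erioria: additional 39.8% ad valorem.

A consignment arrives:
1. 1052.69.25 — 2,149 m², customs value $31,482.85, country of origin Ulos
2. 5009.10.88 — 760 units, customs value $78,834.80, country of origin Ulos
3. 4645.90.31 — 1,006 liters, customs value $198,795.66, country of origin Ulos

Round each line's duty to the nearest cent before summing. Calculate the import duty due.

Line 1 (1052.69.25, Ulos, 2,149 m², $31,482.85):
Base rate for 1052.69.25 is 4%.
Origin Ulos qualifies under the Astay–Ulos agreement and 1052.69.25 is covered: preferential rate Free applies instead.
Duty = $31,482.85 × 0% = $0.00.
Line 2 (5009.10.88, Ulos, 760 units, $78,834.80):
Base rate for 5009.10.88 is 9%.
Origin Ulos qualifies under the Astay–Ulos agreement and 5009.10.88 is covered: preferential rate 3.5% applies instead.
The additional-duty order on 5009.10.88 targets Erioria, not Ulos; it does not apply.
Duty = $78,834.80 × 3.5% = $2,759.22.
Line 3 (4645.90.31, Ulos, 1,006 liters, $198,795.66):
Base rate for 4645.90.31 is $2.51/liter.
Origin Ulos qualifies under the Astay–Ulos agreement and 4645.90.31 is covered: preferential rate Free applies instead.
The additional-duty order on 4645.90.31 targets Erioria, not Ulos; it does not apply.
Duty = $198,795.66 × 0% = $0.00.
Total = $0.00 + $2,759.22 + $0.00 = $2,759.22.

$2,759.22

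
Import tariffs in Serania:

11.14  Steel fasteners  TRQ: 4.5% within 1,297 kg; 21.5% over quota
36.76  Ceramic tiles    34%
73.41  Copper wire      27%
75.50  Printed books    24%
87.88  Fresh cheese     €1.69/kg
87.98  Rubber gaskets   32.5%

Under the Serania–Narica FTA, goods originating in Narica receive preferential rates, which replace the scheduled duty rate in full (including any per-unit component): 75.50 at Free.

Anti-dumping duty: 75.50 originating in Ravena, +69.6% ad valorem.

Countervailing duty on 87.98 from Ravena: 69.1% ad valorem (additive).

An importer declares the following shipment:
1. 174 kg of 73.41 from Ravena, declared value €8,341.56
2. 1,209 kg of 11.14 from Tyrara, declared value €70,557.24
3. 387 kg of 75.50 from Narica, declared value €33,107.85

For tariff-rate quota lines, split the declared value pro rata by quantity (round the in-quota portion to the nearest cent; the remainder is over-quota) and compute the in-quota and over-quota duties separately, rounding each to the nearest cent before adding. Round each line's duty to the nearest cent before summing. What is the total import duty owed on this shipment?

€5,427.30

Line 1 (73.41, Ravena, 174 kg, €8,341.56):
Base rate for 73.41 is 27%.
Duty = €8,341.56 × 27% = €2,252.22.
Line 2 (11.14, Tyrara, 1,209 kg, €70,557.24):
Code 11.14 is under a tariff-rate quota (threshold 1,297 kg). Quantity 1,209 kg is within the quota, so the in-quota rate 4.5% applies to the full value.
Duty = €70,557.24 × 4.5% = €3,175.08.
Line 3 (75.50, Narica, 387 kg, €33,107.85):
Base rate for 75.50 is 24%.
Origin Narica qualifies under the Serania–Narica agreement and 75.50 is covered: preferential rate Free applies instead.
The additional-duty order on 75.50 targets Ravena, not Narica; it does not apply.
Duty = €33,107.85 × 0% = €0.00.
Total = €2,252.22 + €3,175.08 + €0.00 = €5,427.30.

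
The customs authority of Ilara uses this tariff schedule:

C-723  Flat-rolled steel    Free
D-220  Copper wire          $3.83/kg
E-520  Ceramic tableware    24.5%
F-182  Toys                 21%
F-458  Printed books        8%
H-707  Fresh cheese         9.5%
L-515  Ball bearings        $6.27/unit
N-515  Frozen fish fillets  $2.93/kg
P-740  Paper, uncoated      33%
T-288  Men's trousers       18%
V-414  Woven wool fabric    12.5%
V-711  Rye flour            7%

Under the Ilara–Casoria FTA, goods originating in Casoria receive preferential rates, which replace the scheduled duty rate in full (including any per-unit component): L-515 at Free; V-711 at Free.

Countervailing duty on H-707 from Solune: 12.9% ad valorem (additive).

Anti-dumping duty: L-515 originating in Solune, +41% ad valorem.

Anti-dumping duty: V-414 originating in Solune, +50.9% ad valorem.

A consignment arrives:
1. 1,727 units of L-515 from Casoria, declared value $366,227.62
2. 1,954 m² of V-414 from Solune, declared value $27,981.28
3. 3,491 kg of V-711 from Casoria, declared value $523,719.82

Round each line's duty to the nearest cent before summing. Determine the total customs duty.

Line 1 (L-515, Casoria, 1,727 units, $366,227.62):
Base rate for L-515 is $6.27/unit.
Origin Casoria qualifies under the Ilara–Casoria agreement and L-515 is covered: preferential rate Free applies instead.
The additional-duty order on L-515 targets Solune, not Casoria; it does not apply.
Duty = $366,227.62 × 0% = $0.00.
Line 2 (V-414, Solune, 1,954 m², $27,981.28):
Base rate for V-414 is 12.5%.
Additional duty on V-414 from Solune: +50.9%. Applied ad valorem rate: 12.5% + 50.9% = 63.4%.
Duty = $27,981.28 × 63.4% = $17,740.13.
Line 3 (V-711, Casoria, 3,491 kg, $523,719.82):
Base rate for V-711 is 7%.
Origin Casoria qualifies under the Ilara–Casoria agreement and V-711 is covered: preferential rate Free applies instead.
Duty = $523,719.82 × 0% = $0.00.
Total = $0.00 + $17,740.13 + $0.00 = $17,740.13.

$17,740.13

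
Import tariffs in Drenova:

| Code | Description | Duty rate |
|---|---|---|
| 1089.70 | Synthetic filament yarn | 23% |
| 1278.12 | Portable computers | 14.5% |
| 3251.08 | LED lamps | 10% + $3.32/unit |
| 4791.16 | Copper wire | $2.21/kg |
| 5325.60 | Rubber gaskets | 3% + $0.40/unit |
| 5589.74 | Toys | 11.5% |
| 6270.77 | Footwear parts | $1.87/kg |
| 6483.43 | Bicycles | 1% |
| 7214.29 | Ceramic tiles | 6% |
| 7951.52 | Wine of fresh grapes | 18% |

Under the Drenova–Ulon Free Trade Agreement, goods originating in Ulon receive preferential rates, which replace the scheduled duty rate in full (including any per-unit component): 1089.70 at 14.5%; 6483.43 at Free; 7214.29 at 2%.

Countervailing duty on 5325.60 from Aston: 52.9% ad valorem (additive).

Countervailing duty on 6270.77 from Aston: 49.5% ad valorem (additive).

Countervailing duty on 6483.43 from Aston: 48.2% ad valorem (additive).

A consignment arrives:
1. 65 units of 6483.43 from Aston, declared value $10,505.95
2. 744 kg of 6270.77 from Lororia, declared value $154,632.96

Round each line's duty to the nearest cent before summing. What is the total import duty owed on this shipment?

Line 1 (6483.43, Aston, 65 units, $10,505.95):
Base rate for 6483.43 is 1%.
6483.43 has an FTA preferential rate, but origin Aston is not Ulon; base rate stands.
Additional duty on 6483.43 from Aston: +48.2%. Applied ad valorem rate: 1% + 48.2% = 49.2%.
Duty = $10,505.95 × 49.2% = $5,168.93.
Line 2 (6270.77, Lororia, 744 kg, $154,632.96):
Base rate for 6270.77 is $1.87/kg.
The additional-duty order on 6270.77 targets Aston, not Lororia; it does not apply.
Duty = 744 × $1.87 = $1,391.28.
Total = $5,168.93 + $1,391.28 = $6,560.21.

$6,560.21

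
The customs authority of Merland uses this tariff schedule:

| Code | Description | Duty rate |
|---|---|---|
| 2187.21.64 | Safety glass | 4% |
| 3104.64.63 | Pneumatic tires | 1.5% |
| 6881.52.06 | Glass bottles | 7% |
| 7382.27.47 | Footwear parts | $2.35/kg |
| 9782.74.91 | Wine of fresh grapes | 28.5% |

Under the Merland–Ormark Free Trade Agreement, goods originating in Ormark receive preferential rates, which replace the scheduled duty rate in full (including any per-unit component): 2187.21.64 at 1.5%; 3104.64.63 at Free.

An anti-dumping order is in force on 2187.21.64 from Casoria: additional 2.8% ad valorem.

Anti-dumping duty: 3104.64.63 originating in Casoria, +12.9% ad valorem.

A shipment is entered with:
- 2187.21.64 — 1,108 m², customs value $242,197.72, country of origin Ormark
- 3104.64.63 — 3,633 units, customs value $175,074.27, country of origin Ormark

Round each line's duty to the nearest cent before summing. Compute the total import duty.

Line 1 (2187.21.64, Ormark, 1,108 m², $242,197.72):
Base rate for 2187.21.64 is 4%.
Origin Ormark qualifies under the Merland–Ormark agreement and 2187.21.64 is covered: preferential rate 1.5% applies instead.
The additional-duty order on 2187.21.64 targets Casoria, not Ormark; it does not apply.
Duty = $242,197.72 × 1.5% = $3,632.97.
Line 2 (3104.64.63, Ormark, 3,633 units, $175,074.27):
Base rate for 3104.64.63 is 1.5%.
Origin Ormark qualifies under the Merland–Ormark agreement and 3104.64.63 is covered: preferential rate Free applies instead.
The additional-duty order on 3104.64.63 targets Casoria, not Ormark; it does not apply.
Duty = $175,074.27 × 0% = $0.00.
Total = $3,632.97 + $0.00 = $3,632.97.

$3,632.97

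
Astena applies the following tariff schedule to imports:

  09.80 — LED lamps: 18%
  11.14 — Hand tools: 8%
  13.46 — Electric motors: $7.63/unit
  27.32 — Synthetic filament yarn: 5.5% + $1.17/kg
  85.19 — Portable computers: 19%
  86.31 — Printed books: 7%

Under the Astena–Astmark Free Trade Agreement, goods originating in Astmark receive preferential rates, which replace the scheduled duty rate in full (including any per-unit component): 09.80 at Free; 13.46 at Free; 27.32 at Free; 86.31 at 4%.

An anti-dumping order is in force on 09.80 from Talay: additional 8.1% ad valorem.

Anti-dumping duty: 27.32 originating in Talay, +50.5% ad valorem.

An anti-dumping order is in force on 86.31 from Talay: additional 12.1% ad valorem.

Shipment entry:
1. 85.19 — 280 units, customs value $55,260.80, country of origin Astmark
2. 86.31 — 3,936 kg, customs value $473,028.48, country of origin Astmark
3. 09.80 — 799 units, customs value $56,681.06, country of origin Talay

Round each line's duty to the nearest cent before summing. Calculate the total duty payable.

$44,214.45

Line 1 (85.19, Astmark, 280 units, $55,260.80):
Base rate for 85.19 is 19%.
Origin Astmark is the FTA partner but 85.19 is not on the preference list; base rate stands.
Duty = $55,260.80 × 19% = $10,499.55.
Line 2 (86.31, Astmark, 3,936 kg, $473,028.48):
Base rate for 86.31 is 7%.
Origin Astmark qualifies under the Astena–Astmark agreement and 86.31 is covered: preferential rate 4% applies instead.
The additional-duty order on 86.31 targets Talay, not Astmark; it does not apply.
Duty = $473,028.48 × 4% = $18,921.14.
Line 3 (09.80, Talay, 799 units, $56,681.06):
Base rate for 09.80 is 18%.
09.80 has an FTA preferential rate, but origin Talay is not Astmark; base rate stands.
Additional duty on 09.80 from Talay: +8.1%. Applied ad valorem rate: 18% + 8.1% = 26.1%.
Duty = $56,681.06 × 26.1% = $14,793.76.
Total = $10,499.55 + $18,921.14 + $14,793.76 = $44,214.45.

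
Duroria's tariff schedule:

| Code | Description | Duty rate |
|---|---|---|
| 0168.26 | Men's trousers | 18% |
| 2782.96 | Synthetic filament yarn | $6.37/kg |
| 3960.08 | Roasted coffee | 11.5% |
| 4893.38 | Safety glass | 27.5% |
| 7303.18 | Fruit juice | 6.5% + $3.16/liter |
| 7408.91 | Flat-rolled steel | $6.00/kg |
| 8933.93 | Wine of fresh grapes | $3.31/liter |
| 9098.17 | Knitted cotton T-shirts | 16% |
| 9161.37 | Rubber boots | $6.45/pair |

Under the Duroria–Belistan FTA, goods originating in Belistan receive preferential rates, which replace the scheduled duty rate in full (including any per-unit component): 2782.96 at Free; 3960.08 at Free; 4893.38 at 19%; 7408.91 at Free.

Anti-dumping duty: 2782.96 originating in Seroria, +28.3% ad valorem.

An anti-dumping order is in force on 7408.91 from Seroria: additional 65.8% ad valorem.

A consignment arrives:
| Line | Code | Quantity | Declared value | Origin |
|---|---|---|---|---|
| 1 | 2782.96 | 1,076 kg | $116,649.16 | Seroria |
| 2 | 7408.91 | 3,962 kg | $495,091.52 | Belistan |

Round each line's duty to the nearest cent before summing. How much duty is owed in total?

$39,865.83

Line 1 (2782.96, Seroria, 1,076 kg, $116,649.16):
Base rate for 2782.96 is $6.37/kg.
2782.96 has an FTA preferential rate, but origin Seroria is not Belistan; base rate stands.
Additional duty on 2782.96 from Seroria: +28.3% ad valorem. Applied ad valorem rate = 28.3%.
Duty = $116,649.16 × 28.3% + 1,076 × $6.37 = $39,865.83.
Line 2 (7408.91, Belistan, 3,962 kg, $495,091.52):
Base rate for 7408.91 is $6.00/kg.
Origin Belistan qualifies under the Duroria–Belistan agreement and 7408.91 is covered: preferential rate Free applies instead.
The additional-duty order on 7408.91 targets Seroria, not Belistan; it does not apply.
Duty = $495,091.52 × 0% = $0.00.
Total = $39,865.83 + $0.00 = $39,865.83.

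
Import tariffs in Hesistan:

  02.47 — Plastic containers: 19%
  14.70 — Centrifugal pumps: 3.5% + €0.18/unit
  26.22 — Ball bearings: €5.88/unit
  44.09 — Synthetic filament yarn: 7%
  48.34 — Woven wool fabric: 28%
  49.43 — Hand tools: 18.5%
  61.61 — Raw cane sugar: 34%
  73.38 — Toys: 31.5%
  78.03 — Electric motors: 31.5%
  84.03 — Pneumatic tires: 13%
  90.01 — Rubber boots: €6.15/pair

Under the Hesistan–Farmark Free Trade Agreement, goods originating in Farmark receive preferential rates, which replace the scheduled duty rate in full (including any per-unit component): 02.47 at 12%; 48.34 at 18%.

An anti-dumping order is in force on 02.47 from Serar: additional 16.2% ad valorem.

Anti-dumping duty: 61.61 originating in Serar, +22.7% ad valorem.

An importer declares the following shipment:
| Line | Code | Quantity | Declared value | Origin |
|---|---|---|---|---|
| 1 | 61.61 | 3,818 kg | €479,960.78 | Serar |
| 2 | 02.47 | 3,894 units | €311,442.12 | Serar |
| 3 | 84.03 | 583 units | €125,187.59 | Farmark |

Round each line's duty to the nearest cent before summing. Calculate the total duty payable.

Line 1 (61.61, Serar, 3,818 kg, €479,960.78):
Base rate for 61.61 is 34%.
Additional duty on 61.61 from Serar: +22.7%. Applied ad valorem rate: 34% + 22.7% = 56.7%.
Duty = €479,960.78 × 56.7% = €272,137.76.
Line 2 (02.47, Serar, 3,894 units, €311,442.12):
Base rate for 02.47 is 19%.
02.47 has an FTA preferential rate, but origin Serar is not Farmark; base rate stands.
Additional duty on 02.47 from Serar: +16.2%. Applied ad valorem rate: 19% + 16.2% = 35.2%.
Duty = €311,442.12 × 35.2% = €109,627.63.
Line 3 (84.03, Farmark, 583 units, €125,187.59):
Base rate for 84.03 is 13%.
Origin Farmark is the FTA partner but 84.03 is not on the preference list; base rate stands.
Duty = €125,187.59 × 13% = €16,274.39.
Total = €272,137.76 + €109,627.63 + €16,274.39 = €398,039.78.

€398,039.78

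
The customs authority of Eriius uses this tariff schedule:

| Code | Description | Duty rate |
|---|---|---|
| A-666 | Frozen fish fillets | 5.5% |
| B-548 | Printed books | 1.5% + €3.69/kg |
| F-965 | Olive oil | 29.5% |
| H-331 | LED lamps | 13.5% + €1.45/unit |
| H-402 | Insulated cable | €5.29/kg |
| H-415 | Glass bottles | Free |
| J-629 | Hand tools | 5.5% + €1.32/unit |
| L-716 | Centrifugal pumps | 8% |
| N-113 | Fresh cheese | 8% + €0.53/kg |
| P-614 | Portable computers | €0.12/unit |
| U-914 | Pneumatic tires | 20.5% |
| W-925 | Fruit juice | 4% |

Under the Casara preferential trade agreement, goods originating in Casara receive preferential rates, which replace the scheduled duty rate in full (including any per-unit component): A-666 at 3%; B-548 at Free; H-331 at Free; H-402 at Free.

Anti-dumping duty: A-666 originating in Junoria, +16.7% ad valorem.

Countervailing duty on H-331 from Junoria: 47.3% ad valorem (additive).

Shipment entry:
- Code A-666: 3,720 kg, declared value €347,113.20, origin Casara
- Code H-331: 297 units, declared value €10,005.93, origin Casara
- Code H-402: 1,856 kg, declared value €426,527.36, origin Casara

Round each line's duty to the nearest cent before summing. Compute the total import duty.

€10,413.40

Line 1 (A-666, Casara, 3,720 kg, €347,113.20):
Base rate for A-666 is 5.5%.
Origin Casara qualifies under the Eriius–Casara agreement and A-666 is covered: preferential rate 3% applies instead.
The additional-duty order on A-666 targets Junoria, not Casara; it does not apply.
Duty = €347,113.20 × 3% = €10,413.40.
Line 2 (H-331, Casara, 297 units, €10,005.93):
Base rate for H-331 is 13.5% + €1.45/unit.
Origin Casara qualifies under the Eriius–Casara agreement and H-331 is covered: preferential rate Free applies instead.
The additional-duty order on H-331 targets Junoria, not Casara; it does not apply.
Duty = €10,005.93 × 0% = €0.00.
Line 3 (H-402, Casara, 1,856 kg, €426,527.36):
Base rate for H-402 is €5.29/kg.
Origin Casara qualifies under the Eriius–Casara agreement and H-402 is covered: preferential rate Free applies instead.
Duty = €426,527.36 × 0% = €0.00.
Total = €10,413.40 + €0.00 + €0.00 = €10,413.40.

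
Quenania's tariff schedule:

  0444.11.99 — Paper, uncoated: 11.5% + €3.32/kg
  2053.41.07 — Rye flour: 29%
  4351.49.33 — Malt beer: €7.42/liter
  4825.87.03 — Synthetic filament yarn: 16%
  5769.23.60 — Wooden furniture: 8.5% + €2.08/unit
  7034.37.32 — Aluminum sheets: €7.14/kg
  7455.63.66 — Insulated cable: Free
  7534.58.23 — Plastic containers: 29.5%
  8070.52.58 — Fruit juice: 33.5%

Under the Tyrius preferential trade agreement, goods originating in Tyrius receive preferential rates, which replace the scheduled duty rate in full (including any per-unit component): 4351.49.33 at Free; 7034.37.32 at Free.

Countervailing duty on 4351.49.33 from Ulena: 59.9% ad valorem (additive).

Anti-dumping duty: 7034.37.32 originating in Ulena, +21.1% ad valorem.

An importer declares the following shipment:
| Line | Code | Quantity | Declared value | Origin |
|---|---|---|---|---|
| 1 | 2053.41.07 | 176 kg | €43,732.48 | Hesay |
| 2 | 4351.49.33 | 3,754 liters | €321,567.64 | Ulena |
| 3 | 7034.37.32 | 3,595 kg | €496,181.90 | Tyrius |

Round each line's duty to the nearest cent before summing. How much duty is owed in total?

€233,156.12

Line 1 (2053.41.07, Hesay, 176 kg, €43,732.48):
Base rate for 2053.41.07 is 29%.
Duty = €43,732.48 × 29% = €12,682.42.
Line 2 (4351.49.33, Ulena, 3,754 liters, €321,567.64):
Base rate for 4351.49.33 is €7.42/liter.
4351.49.33 has an FTA preferential rate, but origin Ulena is not Tyrius; base rate stands.
Additional duty on 4351.49.33 from Ulena: +59.9% ad valorem. Applied ad valorem rate = 59.9%.
Duty = €321,567.64 × 59.9% + 3,754 × €7.42 = €220,473.70.
Line 3 (7034.37.32, Tyrius, 3,595 kg, €496,181.90):
Base rate for 7034.37.32 is €7.14/kg.
Origin Tyrius qualifies under the Quenania–Tyrius agreement and 7034.37.32 is covered: preferential rate Free applies instead.
The additional-duty order on 7034.37.32 targets Ulena, not Tyrius; it does not apply.
Duty = €496,181.90 × 0% = €0.00.
Total = €12,682.42 + €220,473.70 + €0.00 = €233,156.12.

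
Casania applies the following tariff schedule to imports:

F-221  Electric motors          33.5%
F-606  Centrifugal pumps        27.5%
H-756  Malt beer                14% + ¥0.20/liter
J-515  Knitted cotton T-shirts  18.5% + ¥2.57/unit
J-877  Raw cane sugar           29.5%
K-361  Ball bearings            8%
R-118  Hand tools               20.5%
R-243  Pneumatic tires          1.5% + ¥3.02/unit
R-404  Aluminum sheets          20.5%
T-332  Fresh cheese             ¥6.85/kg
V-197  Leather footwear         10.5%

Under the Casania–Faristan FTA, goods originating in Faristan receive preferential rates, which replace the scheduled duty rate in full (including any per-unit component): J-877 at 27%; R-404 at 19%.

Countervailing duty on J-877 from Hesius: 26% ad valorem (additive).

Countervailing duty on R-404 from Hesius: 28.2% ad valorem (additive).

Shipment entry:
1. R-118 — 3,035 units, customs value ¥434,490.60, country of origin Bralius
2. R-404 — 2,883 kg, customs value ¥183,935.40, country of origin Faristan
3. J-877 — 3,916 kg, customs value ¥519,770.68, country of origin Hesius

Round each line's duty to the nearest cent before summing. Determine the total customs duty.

Line 1 (R-118, Bralius, 3,035 units, ¥434,490.60):
Base rate for R-118 is 20.5%.
Duty = ¥434,490.60 × 20.5% = ¥89,070.57.
Line 2 (R-404, Faristan, 2,883 kg, ¥183,935.40):
Base rate for R-404 is 20.5%.
Origin Faristan qualifies under the Casania–Faristan agreement and R-404 is covered: preferential rate 19% applies instead.
The additional-duty order on R-404 targets Hesius, not Faristan; it does not apply.
Duty = ¥183,935.40 × 19% = ¥34,947.73.
Line 3 (J-877, Hesius, 3,916 kg, ¥519,770.68):
Base rate for J-877 is 29.5%.
J-877 has an FTA preferential rate, but origin Hesius is not Faristan; base rate stands.
Additional duty on J-877 from Hesius: +26%. Applied ad valorem rate: 29.5% + 26% = 55.5%.
Duty = ¥519,770.68 × 55.5% = ¥288,472.73.
Total = ¥89,070.57 + ¥34,947.73 + ¥288,472.73 = ¥412,491.03.

¥412,491.03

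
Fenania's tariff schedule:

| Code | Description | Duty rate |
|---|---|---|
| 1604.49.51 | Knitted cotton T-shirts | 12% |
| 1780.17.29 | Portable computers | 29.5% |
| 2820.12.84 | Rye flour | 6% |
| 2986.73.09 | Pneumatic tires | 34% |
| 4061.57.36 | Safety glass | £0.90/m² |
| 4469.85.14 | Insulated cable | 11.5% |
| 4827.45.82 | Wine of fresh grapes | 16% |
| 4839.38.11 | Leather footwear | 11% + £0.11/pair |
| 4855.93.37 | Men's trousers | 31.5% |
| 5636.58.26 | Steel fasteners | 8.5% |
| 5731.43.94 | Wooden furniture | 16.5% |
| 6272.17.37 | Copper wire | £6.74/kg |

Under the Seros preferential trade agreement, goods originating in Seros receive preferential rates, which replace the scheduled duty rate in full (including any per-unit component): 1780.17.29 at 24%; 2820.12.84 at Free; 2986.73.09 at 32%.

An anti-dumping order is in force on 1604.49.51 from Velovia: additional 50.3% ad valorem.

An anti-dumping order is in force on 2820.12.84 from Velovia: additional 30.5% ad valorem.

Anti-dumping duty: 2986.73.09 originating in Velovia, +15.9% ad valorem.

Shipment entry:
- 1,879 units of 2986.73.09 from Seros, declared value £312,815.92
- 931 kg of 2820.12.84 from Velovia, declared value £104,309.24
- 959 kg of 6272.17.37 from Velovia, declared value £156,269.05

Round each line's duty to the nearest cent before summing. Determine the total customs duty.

Line 1 (2986.73.09, Seros, 1,879 units, £312,815.92):
Base rate for 2986.73.09 is 34%.
Origin Seros qualifies under the Fenania–Seros agreement and 2986.73.09 is covered: preferential rate 32% applies instead.
The additional-duty order on 2986.73.09 targets Velovia, not Seros; it does not apply.
Duty = £312,815.92 × 32% = £100,101.09.
Line 2 (2820.12.84, Velovia, 931 kg, £104,309.24):
Base rate for 2820.12.84 is 6%.
2820.12.84 has an FTA preferential rate, but origin Velovia is not Seros; base rate stands.
Additional duty on 2820.12.84 from Velovia: +30.5%. Applied ad valorem rate: 6% + 30.5% = 36.5%.
Duty = £104,309.24 × 36.5% = £38,072.87.
Line 3 (6272.17.37, Velovia, 959 kg, £156,269.05):
Base rate for 6272.17.37 is £6.74/kg.
Duty = 959 × £6.74 = £6,463.66.
Total = £100,101.09 + £38,072.87 + £6,463.66 = £144,637.62.

£144,637.62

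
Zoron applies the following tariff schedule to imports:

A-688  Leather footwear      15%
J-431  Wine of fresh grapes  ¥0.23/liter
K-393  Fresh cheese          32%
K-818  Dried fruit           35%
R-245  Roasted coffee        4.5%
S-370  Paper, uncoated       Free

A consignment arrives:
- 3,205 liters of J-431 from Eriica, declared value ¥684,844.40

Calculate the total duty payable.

¥737.15

Line 1 (J-431, Eriica, 3,205 liters, ¥684,844.40):
Base rate for J-431 is ¥0.23/liter.
Duty = 3,205 × ¥0.23 = ¥737.15.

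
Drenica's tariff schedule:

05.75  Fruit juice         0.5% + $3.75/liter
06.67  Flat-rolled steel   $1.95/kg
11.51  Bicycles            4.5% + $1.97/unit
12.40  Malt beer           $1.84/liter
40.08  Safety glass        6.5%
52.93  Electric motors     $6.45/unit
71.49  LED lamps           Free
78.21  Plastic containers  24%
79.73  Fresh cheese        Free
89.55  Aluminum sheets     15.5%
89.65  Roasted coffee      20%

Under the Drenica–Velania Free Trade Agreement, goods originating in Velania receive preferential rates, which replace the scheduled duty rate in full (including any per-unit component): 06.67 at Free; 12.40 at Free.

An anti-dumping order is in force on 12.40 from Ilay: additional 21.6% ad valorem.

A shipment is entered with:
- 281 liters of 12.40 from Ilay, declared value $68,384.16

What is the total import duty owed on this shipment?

Line 1 (12.40, Ilay, 281 liters, $68,384.16):
Base rate for 12.40 is $1.84/liter.
12.40 has an FTA preferential rate, but origin Ilay is not Velania; base rate stands.
Additional duty on 12.40 from Ilay: +21.6% ad valorem. Applied ad valorem rate = 21.6%.
Duty = $68,384.16 × 21.6% + 281 × $1.84 = $15,288.02.

$15,288.02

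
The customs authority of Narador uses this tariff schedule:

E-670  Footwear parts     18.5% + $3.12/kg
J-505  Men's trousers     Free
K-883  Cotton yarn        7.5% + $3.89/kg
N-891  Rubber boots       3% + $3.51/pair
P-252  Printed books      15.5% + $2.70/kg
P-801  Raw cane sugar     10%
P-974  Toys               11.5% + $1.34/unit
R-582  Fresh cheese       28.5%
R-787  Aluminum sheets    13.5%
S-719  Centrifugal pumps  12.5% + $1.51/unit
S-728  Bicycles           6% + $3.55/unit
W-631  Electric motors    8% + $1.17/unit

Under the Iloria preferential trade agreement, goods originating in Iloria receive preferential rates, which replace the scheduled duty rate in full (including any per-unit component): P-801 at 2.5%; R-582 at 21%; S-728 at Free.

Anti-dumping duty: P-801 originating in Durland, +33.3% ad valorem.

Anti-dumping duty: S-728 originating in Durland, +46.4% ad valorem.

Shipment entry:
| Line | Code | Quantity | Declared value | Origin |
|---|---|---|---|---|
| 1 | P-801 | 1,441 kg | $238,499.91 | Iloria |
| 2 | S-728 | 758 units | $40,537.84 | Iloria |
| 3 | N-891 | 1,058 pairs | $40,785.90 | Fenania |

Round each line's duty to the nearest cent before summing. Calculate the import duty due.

$10,899.66

Line 1 (P-801, Iloria, 1,441 kg, $238,499.91):
Base rate for P-801 is 10%.
Origin Iloria qualifies under the Narador–Iloria agreement and P-801 is covered: preferential rate 2.5% applies instead.
The additional-duty order on P-801 targets Durland, not Iloria; it does not apply.
Duty = $238,499.91 × 2.5% = $5,962.50.
Line 2 (S-728, Iloria, 758 units, $40,537.84):
Base rate for S-728 is 6% + $3.55/unit.
Origin Iloria qualifies under the Narador–Iloria agreement and S-728 is covered: preferential rate Free applies instead.
The additional-duty order on S-728 targets Durland, not Iloria; it does not apply.
Duty = $40,537.84 × 0% = $0.00.
Line 3 (N-891, Fenania, 1,058 pairs, $40,785.90):
Base rate for N-891 is 3% + $3.51/pair.
Duty = $40,785.90 × 3% + 1,058 × $3.51 = $4,937.16.
Total = $5,962.50 + $0.00 + $4,937.16 = $10,899.66.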